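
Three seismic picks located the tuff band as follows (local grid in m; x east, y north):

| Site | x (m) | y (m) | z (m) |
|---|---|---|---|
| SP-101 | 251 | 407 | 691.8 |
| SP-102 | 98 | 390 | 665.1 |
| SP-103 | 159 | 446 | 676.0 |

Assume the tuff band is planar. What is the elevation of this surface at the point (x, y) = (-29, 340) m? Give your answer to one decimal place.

Two edge vectors: SP-101→SP-102 = (-153, -17, -26.7), SP-101→SP-103 = (-92, 39, -15.8).
Normal n = (SP-101→SP-102) × (SP-101→SP-103) = (1309.9, 39, -7531).
So ∂z/∂x = −n_x/n_z = 0.17393 and ∂z/∂y = −n_y/n_z = 0.00518.
Intercept c from SP-101: 691.8 − 43.66 − 2.11 = 646.03.
At (-29, 340): z = −5.0 + 1.8 + 646.03 = 642.8 m.

642.8 m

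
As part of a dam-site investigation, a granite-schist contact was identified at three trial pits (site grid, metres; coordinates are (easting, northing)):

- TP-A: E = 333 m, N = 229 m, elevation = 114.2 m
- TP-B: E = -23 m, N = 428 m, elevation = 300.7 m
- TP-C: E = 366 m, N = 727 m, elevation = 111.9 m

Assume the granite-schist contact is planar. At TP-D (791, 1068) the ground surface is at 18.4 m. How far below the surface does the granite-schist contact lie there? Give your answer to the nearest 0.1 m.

Let the plane be z = a·E + b·N + c.
TP-B−TP-A: −356a + 199b = 186.5;  TP-C−TP-A: 33a + 498b = −2.3.
Solving gives a = −0.507654, b = 0.029021.
Then c = 114.2 − a·333 − b·229 = 276.60.
At (791, 1068): z_contact = −401.55 + 30.99 + 276.60 = -93.96 m.
Depth below ground = 18.4 − (-93.96) = 112.4 m.

112.4 m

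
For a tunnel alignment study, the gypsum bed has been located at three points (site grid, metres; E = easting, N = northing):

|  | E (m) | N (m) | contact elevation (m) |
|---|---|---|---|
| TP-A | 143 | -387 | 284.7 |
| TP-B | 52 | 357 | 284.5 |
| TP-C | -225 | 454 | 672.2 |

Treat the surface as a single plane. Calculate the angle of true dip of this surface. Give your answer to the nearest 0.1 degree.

55.8°

Two edge vectors: TP-A→TP-B = (-91, 744, -0.2), TP-A→TP-C = (-368, 841, 387.5).
Normal n = (TP-A→TP-B) × (TP-A→TP-C) = (288468.2, 35336.1, 197261).
So ∂z/∂E = −n_x/n_z = −1.46237 and ∂z/∂N = −n_y/n_z = −0.17913.
Gradient magnitude |∇z| = √(a² + b²) = √(2.13852 + 0.03209) = 1.47330.
True dip = arctan(1.47330) = 55.8°, dipping toward E (azimuth ≈ 083°).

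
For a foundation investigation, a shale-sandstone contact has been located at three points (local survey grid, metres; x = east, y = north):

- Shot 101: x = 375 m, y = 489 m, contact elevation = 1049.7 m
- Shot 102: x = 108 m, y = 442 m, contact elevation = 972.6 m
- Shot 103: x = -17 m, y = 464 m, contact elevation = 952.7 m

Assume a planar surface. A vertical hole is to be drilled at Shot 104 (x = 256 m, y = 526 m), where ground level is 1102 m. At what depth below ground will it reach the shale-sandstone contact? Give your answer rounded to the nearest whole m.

Let the plane be z = a·x + b·y + c.
Shot 102−Shot 101: −267a − 47b = −77.1;  Shot 103−Shot 101: −392a − 25b = −97.
Solving gives a = 0.22398, b = 0.36805.
Then c = 1049.7 − a·375 − b·489 = 785.73.
At (256, 526): z_contact = 57.3 + 193.6 + 785.73 = 1036.7 m.
Depth below ground = 1102 − 1036.7 = 65 m.

65 m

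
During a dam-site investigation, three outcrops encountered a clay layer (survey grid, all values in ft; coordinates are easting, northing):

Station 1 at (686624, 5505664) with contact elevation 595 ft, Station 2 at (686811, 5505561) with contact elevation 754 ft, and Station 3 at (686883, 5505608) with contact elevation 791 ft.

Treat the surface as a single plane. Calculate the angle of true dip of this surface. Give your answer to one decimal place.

36.9°

Let the plane be z = a·easting + b·northing + c.
Station 2−Station 1: 187a − 103b = 159;  Station 3−Station 1: 259a − 56b = 196.
Solving gives a = 0.69633, b = −0.27948.
Gradient magnitude |∇z| = √(a² + b²) = √(0.48487 + 0.07811) = 0.75032.
True dip = arctan(0.75032) = 36.9°, dipping toward WNW (azimuth ≈ 292°).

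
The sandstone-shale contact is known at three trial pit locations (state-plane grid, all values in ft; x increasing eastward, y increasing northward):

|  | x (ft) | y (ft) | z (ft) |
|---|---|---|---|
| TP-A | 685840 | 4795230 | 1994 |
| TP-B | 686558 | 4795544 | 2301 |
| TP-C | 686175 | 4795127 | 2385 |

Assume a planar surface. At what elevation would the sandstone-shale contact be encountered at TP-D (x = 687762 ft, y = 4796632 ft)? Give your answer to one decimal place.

Let the plane be z = a·x + b·y + c.
TP-B−TP-A: 718a + 314b = 307;  TP-C−TP-A: 335a − 103b = 391.
Solving gives a = 0.861848569, b = −0.993016791.
Then c = 1994 − a·685840 − b·4795230 = 4172647.68.
At (687762, 4796632): z = 592746.7 − 4763136.1 + 4172647.68 = 2258.3 ft.

2258.3 ft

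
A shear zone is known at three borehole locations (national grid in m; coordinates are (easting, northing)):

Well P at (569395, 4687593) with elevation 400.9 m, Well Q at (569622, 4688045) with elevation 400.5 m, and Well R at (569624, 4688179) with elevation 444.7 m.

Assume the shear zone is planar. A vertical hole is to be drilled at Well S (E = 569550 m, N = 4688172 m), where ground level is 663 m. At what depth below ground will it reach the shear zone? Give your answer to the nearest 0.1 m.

170.5 m

Two edge vectors: Well P→Well Q = (227, 452, -0.4), Well P→Well R = (229, 586, 43.8).
Normal n = (Well P→Well Q) × (Well P→Well R) = (20032, -10034.2, 29514).
So ∂z/∂E = −n_x/n_z = −0.678728739 and ∂z/∂N = −n_y/n_z = 0.339981026.
Intercept c from Well P: 400.9 + 386464.75 − 1593692.68 = −1206827.03.
At (569550, 4688172): z_contact = −386569.95 + 1593889.53 − 1206827.03 = 492.55 m.
Depth below ground = 663 − 492.55 = 170.5 m.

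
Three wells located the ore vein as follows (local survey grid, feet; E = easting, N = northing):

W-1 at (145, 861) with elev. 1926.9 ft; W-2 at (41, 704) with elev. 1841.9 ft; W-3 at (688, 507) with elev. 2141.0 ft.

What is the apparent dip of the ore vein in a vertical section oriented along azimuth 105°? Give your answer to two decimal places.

24.39°

Two edge vectors: W-1→W-2 = (-104, -157, -85), W-1→W-3 = (543, -354, 214.1).
Normal n = (W-1→W-2) × (W-1→W-3) = (-63703.7, -23888.6, 122067).
So ∂z/∂E = −n_x/n_z = 0.52187 and ∂z/∂N = −n_y/n_z = 0.19570.
Unit vector along 105° is (sin 105°, cos 105°) = (0.9659, -0.2588).
Slope in that direction = a·(0.9659) + b·(-0.2588) = 0.45344.
Apparent dip = arctan|0.45344| = 24.39° (true dip is 29.1°, so apparent ≤ true as expected).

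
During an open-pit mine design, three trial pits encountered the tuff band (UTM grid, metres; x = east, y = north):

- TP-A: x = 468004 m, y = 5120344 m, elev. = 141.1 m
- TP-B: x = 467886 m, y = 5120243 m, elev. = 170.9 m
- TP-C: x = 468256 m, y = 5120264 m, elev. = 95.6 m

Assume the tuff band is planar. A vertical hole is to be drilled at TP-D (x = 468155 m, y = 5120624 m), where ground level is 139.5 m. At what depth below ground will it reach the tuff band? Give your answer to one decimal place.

45.8 m

Two edge vectors: TP-A→TP-B = (-118, -101, 29.8), TP-A→TP-C = (252, -80, -45.5).
Normal n = (TP-A→TP-B) × (TP-A→TP-C) = (6979.5, 2140.6, 34892).
So ∂z/∂x = −n_x/n_z = −0.200031526 and ∂z/∂y = −n_y/n_z = −0.061349306.
Intercept c from TP-A: 141.1 + 93615.55 + 314129.55 = 407886.21.
At (468155, 5120624): z_contact = −93645.76 − 314146.73 + 407886.21 = 93.72 m.
Depth below ground = 139.5 − 93.72 = 45.8 m.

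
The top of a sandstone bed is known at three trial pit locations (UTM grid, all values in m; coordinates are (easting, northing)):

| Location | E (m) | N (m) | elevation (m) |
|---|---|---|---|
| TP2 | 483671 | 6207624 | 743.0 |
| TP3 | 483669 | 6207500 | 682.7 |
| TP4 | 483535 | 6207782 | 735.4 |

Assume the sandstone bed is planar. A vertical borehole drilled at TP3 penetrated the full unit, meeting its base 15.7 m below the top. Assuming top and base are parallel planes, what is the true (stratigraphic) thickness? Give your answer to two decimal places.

Let the plane be z = a·E + b·N + c.
TP3−TP2: −2a − 124b = −60.3;  TP4−TP2: −136a + 158b = −7.6.
Solving gives a = 0.60942, b = 0.47646.
|∇z| = √(a²+b²) = 0.77357, so dip δ = arctan(0.77357) = 37.72°.
True thickness = vertical thickness × cos δ = 15.7 × cos 37.72° = 12.42 m.

12.42 m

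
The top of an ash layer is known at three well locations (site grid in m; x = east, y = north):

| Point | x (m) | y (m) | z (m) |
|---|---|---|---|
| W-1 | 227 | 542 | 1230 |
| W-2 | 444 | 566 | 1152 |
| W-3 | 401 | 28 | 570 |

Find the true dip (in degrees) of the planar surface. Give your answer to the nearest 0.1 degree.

50.7°

Let the plane be z = a·x + b·y + c.
W-2−W-1: 217a + 24b = −78;  W-3−W-1: 174a − 514b = −660.
Solving gives a = −0.48336, b = 1.12042.
Gradient magnitude |∇z| = √(a² + b²) = √(0.23364 + 1.25534) = 1.22024.
True dip = arctan(1.22024) = 50.7°, dipping toward SSE (azimuth ≈ 157°).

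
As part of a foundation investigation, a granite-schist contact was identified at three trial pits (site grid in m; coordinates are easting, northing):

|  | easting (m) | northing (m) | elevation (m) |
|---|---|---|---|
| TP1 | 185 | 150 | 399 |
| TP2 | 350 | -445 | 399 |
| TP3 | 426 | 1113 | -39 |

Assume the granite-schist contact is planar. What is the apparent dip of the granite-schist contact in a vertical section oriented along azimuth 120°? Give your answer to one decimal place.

Let the plane be z = a·easting + b·northing + c.
TP2−TP1: 165a − 595b = 0;  TP3−TP1: 241a + 963b = −438.
Solving gives a = −0.86212, b = −0.23908.
Unit vector along 120° is (sin 120°, cos 120°) = (0.8660, -0.5000).
Slope in that direction = a·(0.8660) + b·(-0.5000) = −0.62708.
Apparent dip = arctan|0.62708| = 32.1° (true dip is 41.8°, so apparent ≤ true as expected).

32.1°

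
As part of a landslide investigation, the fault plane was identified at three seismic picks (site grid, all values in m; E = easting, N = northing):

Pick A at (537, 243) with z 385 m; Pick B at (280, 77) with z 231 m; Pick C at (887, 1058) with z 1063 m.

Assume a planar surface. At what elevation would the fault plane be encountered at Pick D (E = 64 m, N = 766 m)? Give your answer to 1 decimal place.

760.3 m

Two edge vectors: Pick A→Pick B = (-257, -166, -154), Pick A→Pick C = (350, 815, 678).
Normal n = (Pick A→Pick B) × (Pick A→Pick C) = (12962, 120346, -151355).
So ∂z/∂E = −n_x/n_z = 0.085640 and ∂z/∂N = −n_y/n_z = 0.795124.
Intercept c from Pick A: 385 − 45.99 − 193.22 = 145.80.
At (64, 766): z = 5.5 + 609.1 + 145.80 = 760.3 m.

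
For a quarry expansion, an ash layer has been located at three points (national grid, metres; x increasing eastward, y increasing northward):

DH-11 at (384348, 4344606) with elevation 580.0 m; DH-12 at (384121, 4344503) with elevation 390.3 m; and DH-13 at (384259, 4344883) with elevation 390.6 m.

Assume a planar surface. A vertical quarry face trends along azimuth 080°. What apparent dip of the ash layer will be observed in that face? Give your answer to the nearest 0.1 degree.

Let the plane be z = a·x + b·y + c.
DH-12−DH-11: −227a − 103b = −189.7;  DH-13−DH-11: −89a + 277b = −189.4.
Solving gives a = 1.00013, b = −0.36241.
Unit vector along 080° is (sin 80°, cos 80°) = (0.9848, 0.1736).
Slope in that direction = a·(0.9848) + b·(0.1736) = 0.92200.
Apparent dip = arctan|0.92200| = 42.7° (true dip is 46.8°, so apparent ≤ true as expected).

42.7°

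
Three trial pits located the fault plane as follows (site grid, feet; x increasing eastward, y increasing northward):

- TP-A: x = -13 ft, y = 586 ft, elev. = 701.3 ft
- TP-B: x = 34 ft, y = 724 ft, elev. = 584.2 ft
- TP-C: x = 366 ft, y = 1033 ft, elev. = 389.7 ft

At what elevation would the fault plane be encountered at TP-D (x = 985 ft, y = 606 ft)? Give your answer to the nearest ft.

980 ft

Let the plane be z = a·x + b·y + c.
TP-B−TP-A: 47a + 138b = −117.1;  TP-C−TP-A: 379a + 447b = −311.6.
Solving gives a = 0.29856, b = −0.95023.
Then c = 701.3 − a·-13 − b·586 = 1262.02.
At (985, 606): z = 294.1 − 575.8 + 1262.02 = 980.3 ft.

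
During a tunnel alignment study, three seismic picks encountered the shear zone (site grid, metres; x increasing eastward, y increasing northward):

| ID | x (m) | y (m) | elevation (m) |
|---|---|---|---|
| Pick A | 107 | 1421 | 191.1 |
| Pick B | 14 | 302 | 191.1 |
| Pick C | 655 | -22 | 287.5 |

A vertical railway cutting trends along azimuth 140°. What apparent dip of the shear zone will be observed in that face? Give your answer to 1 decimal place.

Two edge vectors: Pick A→Pick B = (-93, -1119, 0), Pick A→Pick C = (548, -1443, 96.4).
Normal n = (Pick A→Pick B) × (Pick A→Pick C) = (-107871.6, 8965.2, 747411).
So ∂z/∂x = −n_x/n_z = 0.14433 and ∂z/∂y = −n_y/n_z = −0.01200.
Unit vector along 140° is (sin 140°, cos 140°) = (0.6428, -0.7660).
Slope in that direction = a·(0.6428) + b·(-0.7660) = 0.10196.
Apparent dip = arctan|0.10196| = 5.8° (true dip is 8.2°, so apparent ≤ true as expected).

5.8°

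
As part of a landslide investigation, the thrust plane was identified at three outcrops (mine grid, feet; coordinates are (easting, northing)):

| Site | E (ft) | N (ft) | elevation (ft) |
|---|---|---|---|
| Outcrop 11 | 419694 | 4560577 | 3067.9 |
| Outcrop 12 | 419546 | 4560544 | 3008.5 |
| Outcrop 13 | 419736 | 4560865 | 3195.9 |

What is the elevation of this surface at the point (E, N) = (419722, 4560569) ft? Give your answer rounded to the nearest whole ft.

Let the plane be z = a·E + b·N + c.
Outcrop 12−Outcrop 11: −148a − 33b = −59.4;  Outcrop 13−Outcrop 11: 42a + 288b = 128.
Solving gives a = 0.31241088, b = 0.39888452.
Then c = 3067.9 − a·419694 − b·4560577 = −1947192.66.
At (419722, 4560569): z = 131125.7 + 1819140.4 − 1947192.66 = 3073.5 ft.

3073 ft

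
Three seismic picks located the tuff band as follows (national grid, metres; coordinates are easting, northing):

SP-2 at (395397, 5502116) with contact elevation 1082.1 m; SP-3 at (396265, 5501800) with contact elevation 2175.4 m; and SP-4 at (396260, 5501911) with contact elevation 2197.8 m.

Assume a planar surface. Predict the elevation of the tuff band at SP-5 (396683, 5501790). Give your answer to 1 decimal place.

2739.3 m

Let the plane be z = a·easting + b·northing + c.
SP-3−SP-2: 868a − 316b = 1093.3;  SP-4−SP-2: 863a − 205b = 1115.7.
Solving gives a = 1.355253883, b = 0.262849274.
Then c = 1082.1 − a·395397 − b·5502116 = −1981008.42.
At (396683, 5501790): z = 537606.2 + 1446141.5 − 1981008.42 = 2739.3 m.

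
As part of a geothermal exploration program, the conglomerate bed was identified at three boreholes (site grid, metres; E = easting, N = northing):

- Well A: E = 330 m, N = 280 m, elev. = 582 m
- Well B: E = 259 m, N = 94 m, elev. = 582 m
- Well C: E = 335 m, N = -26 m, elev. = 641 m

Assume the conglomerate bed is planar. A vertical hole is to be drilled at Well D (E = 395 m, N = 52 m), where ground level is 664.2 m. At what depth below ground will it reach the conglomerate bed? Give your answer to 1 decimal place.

8.6 m

Two edge vectors: Well A→Well B = (-71, -186, 0), Well A→Well C = (5, -306, 59).
Normal n = (Well A→Well B) × (Well A→Well C) = (-10974, 4189, 22656).
So ∂z/∂E = −n_x/n_z = 0.48438 and ∂z/∂N = −n_y/n_z = −0.18490.
Intercept c from Well A: 582 − 159.84 + 51.77 = 473.93.
At (395, 52): z_contact = 191.33 − 9.61 + 473.93 = 655.64 m.
Depth below ground = 664.2 − 655.64 = 8.6 m.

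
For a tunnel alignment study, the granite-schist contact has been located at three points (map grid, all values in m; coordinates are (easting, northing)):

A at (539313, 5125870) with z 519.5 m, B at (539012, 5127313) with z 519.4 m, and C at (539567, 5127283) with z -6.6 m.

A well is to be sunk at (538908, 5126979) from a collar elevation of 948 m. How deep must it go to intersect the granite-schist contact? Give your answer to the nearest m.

Two edge vectors: A→B = (-301, 1443, -0.1), A→C = (254, 1413, -526.1).
Normal n = (A→B) × (A→C) = (-759021, -158381.5, -791835).
So ∂z/∂E = −n_x/n_z = −0.95855955 and ∂z/∂N = −n_y/n_z = −0.20001831.
Intercept c from A: 519.5 + 516963.63 + 1025267.86 = 1542750.99.
At (538908, 5126979): z_contact = −516575.4 − 1025489.7 + 1542750.99 = 685.9 m.
Depth below ground = 948 − 685.9 = 262 m.

262 m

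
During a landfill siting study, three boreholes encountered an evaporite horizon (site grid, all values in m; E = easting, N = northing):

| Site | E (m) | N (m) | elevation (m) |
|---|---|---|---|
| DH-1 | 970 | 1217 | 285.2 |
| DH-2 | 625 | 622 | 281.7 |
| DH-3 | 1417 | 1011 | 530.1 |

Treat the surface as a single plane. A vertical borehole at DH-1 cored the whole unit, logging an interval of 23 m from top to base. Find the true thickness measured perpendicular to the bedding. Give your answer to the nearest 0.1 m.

Two edge vectors: DH-1→DH-2 = (-345, -595, -3.5), DH-1→DH-3 = (447, -206, 244.9).
Normal n = (DH-1→DH-2) × (DH-1→DH-3) = (-146436.5, 82926, 337035).
So ∂z/∂E = −n_x/n_z = 0.43448 and ∂z/∂N = −n_y/n_z = −0.24605.
|∇z| = √(a²+b²) = 0.49931, so dip δ = arctan(0.49931) = 26.53°.
True thickness = vertical thickness × cos δ = 23 × cos 26.53° = 20.6 m.

20.6 m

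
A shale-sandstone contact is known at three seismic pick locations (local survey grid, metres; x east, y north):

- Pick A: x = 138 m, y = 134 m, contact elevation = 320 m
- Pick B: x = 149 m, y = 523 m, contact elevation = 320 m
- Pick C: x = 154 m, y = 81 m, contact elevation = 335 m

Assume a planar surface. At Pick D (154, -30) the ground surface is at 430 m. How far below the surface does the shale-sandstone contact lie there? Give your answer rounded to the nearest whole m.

Let the plane be z = a·x + b·y + c.
Pick B−Pick A: 11a + 389b = 0;  Pick C−Pick A: 16a − 53b = 15.
Solving gives a = 0.85721, b = −0.02424.
Then c = 320 − a·138 − b·134 = 204.95.
At (154, -30): z_contact = 132.0 + 0.7 + 204.95 = 337.7 m.
Depth below ground = 430 − 337.7 = 92 m.

92 m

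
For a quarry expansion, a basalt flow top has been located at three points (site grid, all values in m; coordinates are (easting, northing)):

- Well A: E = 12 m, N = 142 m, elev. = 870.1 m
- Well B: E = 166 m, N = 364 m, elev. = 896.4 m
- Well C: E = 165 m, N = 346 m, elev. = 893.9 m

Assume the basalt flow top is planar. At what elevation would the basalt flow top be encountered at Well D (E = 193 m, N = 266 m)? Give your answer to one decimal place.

Let the plane be z = a·E + b·N + c.
Well B−Well A: 154a + 222b = 26.3;  Well C−Well A: 153a + 204b = 23.8.
Solving gives a = −0.03200, b = 0.14067.
Then c = 870.1 − a·12 − b·142 = 850.51.
At (193, 266): z = −6.2 + 37.4 + 850.51 = 881.8 m.

881.8 m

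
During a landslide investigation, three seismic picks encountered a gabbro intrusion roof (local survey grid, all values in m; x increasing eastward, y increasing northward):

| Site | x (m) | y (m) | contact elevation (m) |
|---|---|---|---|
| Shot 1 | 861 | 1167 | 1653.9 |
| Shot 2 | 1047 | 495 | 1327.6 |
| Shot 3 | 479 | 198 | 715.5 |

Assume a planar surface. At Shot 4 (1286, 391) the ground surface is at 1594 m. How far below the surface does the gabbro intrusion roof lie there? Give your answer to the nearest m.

Two edge vectors: Shot 1→Shot 2 = (186, -672, -326.3), Shot 1→Shot 3 = (-382, -969, -938.4).
Normal n = (Shot 1→Shot 2) × (Shot 1→Shot 3) = (314420.1, 299189, -436938).
So ∂z/∂x = −n_x/n_z = 0.71960 and ∂z/∂y = −n_y/n_z = 0.68474.
Intercept c from Shot 1: 1653.9 − 619.57 − 799.09 = 235.23.
At (1286, 391): z_contact = 925.4 + 267.7 + 235.23 = 1428.4 m.
Depth below ground = 1594 − 1428.4 = 166 m.

166 m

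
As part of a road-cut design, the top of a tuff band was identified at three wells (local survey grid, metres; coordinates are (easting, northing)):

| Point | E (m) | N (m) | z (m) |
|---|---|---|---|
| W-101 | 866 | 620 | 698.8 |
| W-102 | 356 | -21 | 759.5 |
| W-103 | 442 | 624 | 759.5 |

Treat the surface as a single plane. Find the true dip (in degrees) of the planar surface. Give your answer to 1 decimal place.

8.2°

Let the plane be z = a·E + b·N + c.
W-102−W-101: −510a − 641b = 60.7;  W-103−W-101: −424a + 4b = 60.7.
Solving gives a = −0.14298, b = 0.01906.
Gradient magnitude |∇z| = √(a² + b²) = √(0.02044 + 0.00036) = 0.14425.
True dip = arctan(0.14425) = 8.2°, dipping toward E (azimuth ≈ 098°).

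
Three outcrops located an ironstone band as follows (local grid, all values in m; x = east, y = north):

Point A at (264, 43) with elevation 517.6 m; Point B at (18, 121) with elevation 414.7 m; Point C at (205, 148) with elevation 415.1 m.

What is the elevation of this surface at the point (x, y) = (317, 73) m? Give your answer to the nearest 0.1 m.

Let the plane be z = a·x + b·y + c.
Point B−Point A: −246a + 78b = −102.9;  Point C−Point A: −59a + 105b = −102.5.
Solving gives a = 0.13235, b = −0.90182.
Then c = 517.6 − a·264 − b·43 = 521.44.
At (317, 73): z = 42.0 − 65.8 + 521.44 = 497.6 m.

497.6 m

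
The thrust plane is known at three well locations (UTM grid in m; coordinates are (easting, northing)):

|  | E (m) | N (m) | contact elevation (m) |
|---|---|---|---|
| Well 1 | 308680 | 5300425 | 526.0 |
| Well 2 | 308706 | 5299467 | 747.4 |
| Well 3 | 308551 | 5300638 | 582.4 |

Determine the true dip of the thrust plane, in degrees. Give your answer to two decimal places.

41.80°

Two edge vectors: Well 1→Well 2 = (26, -958, 221.4), Well 1→Well 3 = (-129, 213, 56.4).
Normal n = (Well 1→Well 2) × (Well 1→Well 3) = (-101189.4, -30027, -118044).
So ∂z/∂E = −n_x/n_z = −0.85722 and ∂z/∂N = −n_y/n_z = −0.25437.
Gradient magnitude |∇z| = √(a² + b²) = √(0.73482 + 0.06470) = 0.89416.
True dip = arctan(0.89416) = 41.80°, dipping toward ENE (azimuth ≈ 073°).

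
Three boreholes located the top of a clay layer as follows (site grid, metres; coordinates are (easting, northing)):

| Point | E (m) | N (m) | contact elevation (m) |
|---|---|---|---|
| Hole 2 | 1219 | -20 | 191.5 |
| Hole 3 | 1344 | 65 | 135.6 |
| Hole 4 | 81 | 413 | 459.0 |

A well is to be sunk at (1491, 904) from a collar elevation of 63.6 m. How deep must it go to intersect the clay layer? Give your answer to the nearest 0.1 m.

141.6 m

Two edge vectors: Hole 2→Hole 3 = (125, 85, -55.9), Hole 2→Hole 4 = (-1138, 433, 267.5).
Normal n = (Hole 2→Hole 3) × (Hole 2→Hole 4) = (46942.2, 30176.7, 150855).
So ∂z/∂E = −n_x/n_z = −0.311174 and ∂z/∂N = −n_y/n_z = −0.200038.
Intercept c from Hole 2: 191.5 + 379.32 − 4.00 = 566.82.
At (1491, 904): z_contact = −463.96 − 180.83 + 566.82 = -77.97 m.
Depth below ground = 63.6 − (-77.97) = 141.6 m.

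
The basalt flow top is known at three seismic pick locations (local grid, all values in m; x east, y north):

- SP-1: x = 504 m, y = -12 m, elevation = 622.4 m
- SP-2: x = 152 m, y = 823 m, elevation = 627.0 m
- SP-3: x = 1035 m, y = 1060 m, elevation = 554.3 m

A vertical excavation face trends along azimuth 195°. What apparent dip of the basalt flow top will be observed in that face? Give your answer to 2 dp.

2.57°

Let the plane be z = a·x + b·y + c.
SP-2−SP-1: −352a + 835b = 4.6;  SP-3−SP-1: 531a + 1072b = −68.1.
Solving gives a = −0.07529, b = −0.02623.
Unit vector along 195° is (sin 195°, cos 195°) = (-0.2588, -0.9659).
Slope in that direction = a·(-0.2588) + b·(-0.9659) = 0.04482.
Apparent dip = arctan|0.04482| = 2.57° (true dip is 4.6°, so apparent ≤ true as expected).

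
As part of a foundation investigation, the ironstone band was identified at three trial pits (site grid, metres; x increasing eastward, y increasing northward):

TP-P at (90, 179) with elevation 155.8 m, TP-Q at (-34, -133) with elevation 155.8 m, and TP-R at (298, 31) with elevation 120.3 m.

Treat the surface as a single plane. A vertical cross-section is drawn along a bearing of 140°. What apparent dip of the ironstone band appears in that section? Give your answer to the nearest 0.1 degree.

Two edge vectors: TP-P→TP-Q = (-124, -312, 0), TP-P→TP-R = (208, -148, -35.5).
Normal n = (TP-P→TP-Q) × (TP-P→TP-R) = (11076, -4402, 83248).
So ∂z/∂x = −n_x/n_z = −0.13305 and ∂z/∂y = −n_y/n_z = 0.05288.
Unit vector along 140° is (sin 140°, cos 140°) = (0.6428, -0.7660).
Slope in that direction = a·(0.6428) + b·(-0.7660) = −0.12603.
Apparent dip = arctan|0.12603| = 7.2° (true dip is 8.1°, so apparent ≤ true as expected).

7.2°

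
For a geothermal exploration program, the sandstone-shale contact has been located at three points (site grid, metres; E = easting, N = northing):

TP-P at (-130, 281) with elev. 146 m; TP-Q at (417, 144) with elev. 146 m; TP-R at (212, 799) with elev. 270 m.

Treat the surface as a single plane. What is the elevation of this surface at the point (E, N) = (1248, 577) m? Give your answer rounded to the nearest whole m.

Two edge vectors: TP-P→TP-Q = (547, -137, 0), TP-P→TP-R = (342, 518, 124).
Normal n = (TP-P→TP-Q) × (TP-P→TP-R) = (-16988, -67828, 330200).
So ∂z/∂E = −n_x/n_z = 0.05145 and ∂z/∂N = −n_y/n_z = 0.20541.
Intercept c from TP-P: 146 + 6.69 − 57.72 = 94.97.
At (1248, 577): z = 64.2 + 118.5 + 94.97 = 277.7 m.

278 m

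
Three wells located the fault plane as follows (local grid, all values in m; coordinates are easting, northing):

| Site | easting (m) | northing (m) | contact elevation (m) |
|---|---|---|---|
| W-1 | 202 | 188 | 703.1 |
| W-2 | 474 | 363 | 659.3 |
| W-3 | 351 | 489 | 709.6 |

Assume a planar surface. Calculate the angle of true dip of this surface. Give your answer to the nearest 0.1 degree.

16.5°

Two edge vectors: W-1→W-2 = (272, 175, -43.8), W-1→W-3 = (149, 301, 6.5).
Normal n = (W-1→W-2) × (W-1→W-3) = (14321.3, -8294.2, 55797).
So ∂z/∂easting = −n_x/n_z = −0.25667 and ∂z/∂northing = −n_y/n_z = 0.14865.
Gradient magnitude |∇z| = √(a² + b²) = √(0.06588 + 0.02210) = 0.29661.
True dip = arctan(0.29661) = 16.5°, dipping toward ESE (azimuth ≈ 120°).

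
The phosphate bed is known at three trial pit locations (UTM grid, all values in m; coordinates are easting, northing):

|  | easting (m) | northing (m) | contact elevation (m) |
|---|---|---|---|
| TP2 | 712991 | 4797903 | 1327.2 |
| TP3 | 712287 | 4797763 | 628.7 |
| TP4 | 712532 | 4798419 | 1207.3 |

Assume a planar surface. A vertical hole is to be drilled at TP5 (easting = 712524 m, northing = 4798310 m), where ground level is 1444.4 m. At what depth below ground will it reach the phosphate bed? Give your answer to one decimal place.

304.4 m

Two edge vectors: TP2→TP3 = (-704, -140, -698.5), TP2→TP4 = (-459, 516, -119.9).
Normal n = (TP2→TP3) × (TP2→TP4) = (377212, 236201.9, -427524).
So ∂z/∂easting = −n_x/n_z = 0.882317718 and ∂z/∂northing = −n_y/n_z = 0.552488047.
Intercept c from TP2: 1327.2 − 629084.59 − 2650784.06 = −3278541.45.
At (712524, 4798310): z_contact = 628672.55 + 2651008.92 − 3278541.45 = 1140.02 m.
Depth below ground = 1444.4 − 1140.02 = 304.4 m.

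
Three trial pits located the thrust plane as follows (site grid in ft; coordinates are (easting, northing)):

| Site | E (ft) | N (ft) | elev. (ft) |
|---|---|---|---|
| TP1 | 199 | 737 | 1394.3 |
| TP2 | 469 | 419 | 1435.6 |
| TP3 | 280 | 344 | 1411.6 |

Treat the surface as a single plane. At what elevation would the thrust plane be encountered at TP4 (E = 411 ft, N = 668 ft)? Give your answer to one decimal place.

1423.7 ft

Let the plane be z = a·E + b·N + c.
TP2−TP1: 270a − 318b = 41.3;  TP3−TP1: 81a − 393b = 17.3.
Solving gives a = 0.13353, b = −0.01650.
Then c = 1394.3 − a·199 − b·737 = 1379.89.
At (411, 668): z = 54.9 − 11.0 + 1379.89 = 1423.7 ft.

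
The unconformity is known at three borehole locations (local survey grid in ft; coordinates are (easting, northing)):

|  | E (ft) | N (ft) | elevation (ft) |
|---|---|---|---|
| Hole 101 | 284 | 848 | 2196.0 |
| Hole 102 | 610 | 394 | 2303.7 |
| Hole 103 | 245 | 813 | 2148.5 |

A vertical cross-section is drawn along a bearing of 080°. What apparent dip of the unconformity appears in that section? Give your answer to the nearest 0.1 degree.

42.7°

Let the plane be z = a·E + b·N + c.
Hole 102−Hole 101: 326a − 454b = 107.7;  Hole 103−Hole 101: −39a − 35b = −47.5.
Solving gives a = 0.87012, b = 0.38758.
Unit vector along 080° is (sin 80°, cos 80°) = (0.9848, 0.1736).
Slope in that direction = a·(0.9848) + b·(0.1736) = 0.92421.
Apparent dip = arctan|0.92421| = 42.7° (true dip is 43.6°, so apparent ≤ true as expected).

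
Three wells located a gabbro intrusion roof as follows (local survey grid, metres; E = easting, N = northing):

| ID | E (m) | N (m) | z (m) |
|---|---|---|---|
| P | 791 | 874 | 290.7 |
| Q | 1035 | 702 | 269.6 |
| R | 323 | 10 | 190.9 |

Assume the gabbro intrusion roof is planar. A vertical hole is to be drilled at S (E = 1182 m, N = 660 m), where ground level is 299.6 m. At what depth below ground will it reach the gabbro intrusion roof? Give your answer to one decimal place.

35.5 m

Let the plane be z = a·E + b·N + c.
Q−P: 244a − 172b = −21.1;  R−P: −468a − 864b = −99.8.
Solving gives a = −0.003655, b = 0.117489.
Then c = 290.7 − a·791 − b·874 = 190.91.
At (1182, 660): z_contact = −4.32 + 77.54 + 190.91 = 264.13 m.
Depth below ground = 299.6 − 264.13 = 35.5 m.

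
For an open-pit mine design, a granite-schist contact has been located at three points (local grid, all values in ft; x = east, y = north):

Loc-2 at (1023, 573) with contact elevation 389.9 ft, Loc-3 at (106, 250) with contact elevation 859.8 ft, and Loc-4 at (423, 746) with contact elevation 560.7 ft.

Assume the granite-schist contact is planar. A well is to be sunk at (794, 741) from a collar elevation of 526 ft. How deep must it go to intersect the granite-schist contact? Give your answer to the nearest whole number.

107 ft

Two edge vectors: Loc-2→Loc-3 = (-917, -323, 469.9), Loc-2→Loc-4 = (-600, 173, 170.8).
Normal n = (Loc-2→Loc-3) × (Loc-2→Loc-4) = (-136461.1, -125316.4, -352441).
So ∂z/∂x = −n_x/n_z = −0.38719 and ∂z/∂y = −n_y/n_z = −0.35557.
Intercept c from Loc-2: 389.9 + 396.09 + 203.74 = 989.73.
At (794, 741): z_contact = −307.4 − 263.5 + 989.73 = 418.8 ft.
Depth below ground = 526 − 418.8 = 107 ft.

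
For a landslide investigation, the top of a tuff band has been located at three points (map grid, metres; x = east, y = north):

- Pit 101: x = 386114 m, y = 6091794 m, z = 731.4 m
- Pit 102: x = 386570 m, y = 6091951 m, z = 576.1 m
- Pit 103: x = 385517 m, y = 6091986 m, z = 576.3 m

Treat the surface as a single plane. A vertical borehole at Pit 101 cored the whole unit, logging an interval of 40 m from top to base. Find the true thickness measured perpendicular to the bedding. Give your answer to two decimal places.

29.70 m

Let the plane be z = a·x + b·y + c.
Pit 102−Pit 101: 456a + 157b = −155.3;  Pit 103−Pit 101: −597a + 192b = −155.1.
Solving gives a = −0.03016, b = −0.90158.
|∇z| = √(a²+b²) = 0.90209, so dip δ = arctan(0.90209) = 42.05°.
True thickness = vertical thickness × cos δ = 40 × cos 42.05° = 29.70 m.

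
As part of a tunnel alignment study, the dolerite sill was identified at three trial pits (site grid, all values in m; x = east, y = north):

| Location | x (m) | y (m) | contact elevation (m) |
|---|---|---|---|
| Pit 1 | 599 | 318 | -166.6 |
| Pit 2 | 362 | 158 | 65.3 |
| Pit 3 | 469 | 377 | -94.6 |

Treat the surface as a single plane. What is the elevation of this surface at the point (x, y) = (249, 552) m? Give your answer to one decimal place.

Two edge vectors: Pit 1→Pit 2 = (-237, -160, 231.9), Pit 1→Pit 3 = (-130, 59, 72).
Normal n = (Pit 1→Pit 2) × (Pit 1→Pit 3) = (-25202.1, -13083, -34783).
So ∂z/∂x = −n_x/n_z = −0.72455 and ∂z/∂y = −n_y/n_z = −0.37613.
Intercept c from Pit 1: -166.6 + 434.01 + 119.61 = 387.02.
At (249, 552): z = −180.4 − 207.6 + 387.02 = -1.0 m.

-1.0 m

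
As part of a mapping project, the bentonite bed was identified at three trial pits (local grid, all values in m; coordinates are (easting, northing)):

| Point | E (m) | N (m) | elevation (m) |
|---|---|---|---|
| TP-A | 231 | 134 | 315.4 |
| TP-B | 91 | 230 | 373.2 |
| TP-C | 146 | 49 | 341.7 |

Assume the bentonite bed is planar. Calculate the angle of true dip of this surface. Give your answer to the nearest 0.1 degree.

20.6°

Let the plane be z = a·E + b·N + c.
TP-B−TP-A: −140a + 96b = 57.8;  TP-C−TP-A: −85a − 85b = 26.3.
Solving gives a = −0.37078, b = 0.06137.
Gradient magnitude |∇z| = √(a² + b²) = √(0.13748 + 0.00377) = 0.37582.
True dip = arctan(0.37582) = 20.6°, dipping toward E (azimuth ≈ 099°).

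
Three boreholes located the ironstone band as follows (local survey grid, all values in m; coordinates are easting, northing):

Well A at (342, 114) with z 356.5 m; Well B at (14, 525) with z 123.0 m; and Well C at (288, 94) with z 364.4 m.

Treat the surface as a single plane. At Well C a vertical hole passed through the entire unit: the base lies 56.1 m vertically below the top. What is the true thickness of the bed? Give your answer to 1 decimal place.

49.5 m

Two edge vectors: Well A→Well B = (-328, 411, -233.5), Well A→Well C = (-54, -20, 7.9).
Normal n = (Well A→Well B) × (Well A→Well C) = (-1423.1, 15200.2, 28754).
So ∂z/∂easting = −n_x/n_z = 0.04949 and ∂z/∂northing = −n_y/n_z = −0.52863.
|∇z| = √(a²+b²) = 0.53094, so dip δ = arctan(0.53094) = 27.97°.
True thickness = vertical thickness × cos δ = 56.1 × cos 27.97° = 49.5 m.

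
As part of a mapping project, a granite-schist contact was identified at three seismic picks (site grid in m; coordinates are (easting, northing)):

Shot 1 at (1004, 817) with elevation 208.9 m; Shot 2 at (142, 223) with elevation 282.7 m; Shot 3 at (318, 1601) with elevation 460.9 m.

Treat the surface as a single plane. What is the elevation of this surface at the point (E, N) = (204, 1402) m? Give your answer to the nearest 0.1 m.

Let the plane be z = a·E + b·N + c.
Shot 2−Shot 1: −862a − 594b = 73.8;  Shot 3−Shot 1: −686a + 784b = 252.
Solving gives a = −0.191589, b = 0.153788.
Then c = 208.9 − a·1004 − b·817 = 275.61.
At (204, 1402): z = −39.1 + 215.6 + 275.61 = 452.1 m.

452.1 m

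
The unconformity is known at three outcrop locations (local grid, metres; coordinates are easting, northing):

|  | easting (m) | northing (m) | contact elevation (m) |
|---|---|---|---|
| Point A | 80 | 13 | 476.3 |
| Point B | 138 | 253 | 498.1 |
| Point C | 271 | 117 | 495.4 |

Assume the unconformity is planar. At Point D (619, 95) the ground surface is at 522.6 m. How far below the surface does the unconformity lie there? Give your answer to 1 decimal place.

Let the plane be z = a·easting + b·northing + c.
Point B−Point A: 58a + 240b = 21.8;  Point C−Point A: 191a + 104b = 19.1.
Solving gives a = 0.05820, b = 0.07677.
Then c = 476.3 − a·80 − b·13 = 470.65.
At (619, 95): z_contact = 36.03 + 7.29 + 470.65 = 513.96 m.
Depth below ground = 522.6 − 513.96 = 8.6 m.

8.6 m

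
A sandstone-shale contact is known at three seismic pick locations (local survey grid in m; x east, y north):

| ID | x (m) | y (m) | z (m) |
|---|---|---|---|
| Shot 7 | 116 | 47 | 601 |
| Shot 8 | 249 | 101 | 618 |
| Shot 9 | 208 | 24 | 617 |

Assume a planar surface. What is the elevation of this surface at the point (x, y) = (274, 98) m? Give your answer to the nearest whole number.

622 m

Two edge vectors: Shot 7→Shot 8 = (133, 54, 17), Shot 7→Shot 9 = (92, -23, 16).
Normal n = (Shot 7→Shot 8) × (Shot 7→Shot 9) = (1255, -564, -8027).
So ∂z/∂x = −n_x/n_z = 0.15635 and ∂z/∂y = −n_y/n_z = −0.07026.
Intercept c from Shot 7: 601 − 18.14 + 3.30 = 586.17.
At (274, 98): z = 42.8 − 6.9 + 586.17 = 622.1 m.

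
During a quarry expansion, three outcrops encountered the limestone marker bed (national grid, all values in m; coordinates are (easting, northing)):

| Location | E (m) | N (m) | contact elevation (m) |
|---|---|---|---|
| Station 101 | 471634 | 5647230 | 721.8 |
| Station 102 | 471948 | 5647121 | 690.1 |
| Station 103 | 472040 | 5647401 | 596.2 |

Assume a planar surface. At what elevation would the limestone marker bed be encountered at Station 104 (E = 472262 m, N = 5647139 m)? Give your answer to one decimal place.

Let the plane be z = a·E + b·N + c.
Station 102−Station 101: 314a − 109b = −31.7;  Station 103−Station 101: 406a + 171b = −125.6.
Solving gives a = −0.195114755, b = −0.271248009.
Then c = 721.8 − a·471634 − b·5647230 = 1624544.45.
At (472262, 5647139): z = −92145.3 − 1531775.2 + 1624544.45 = 624.0 m.

624.0 m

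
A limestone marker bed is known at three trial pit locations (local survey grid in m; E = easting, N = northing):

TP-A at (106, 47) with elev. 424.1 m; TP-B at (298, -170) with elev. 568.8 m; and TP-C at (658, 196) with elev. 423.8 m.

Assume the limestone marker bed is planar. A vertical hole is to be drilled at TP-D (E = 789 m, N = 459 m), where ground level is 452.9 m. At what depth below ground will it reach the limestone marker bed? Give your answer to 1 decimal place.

151.8 m

Let the plane be z = a·E + b·N + c.
TP-B−TP-A: 192a − 217b = 144.7;  TP-C−TP-A: 552a + 149b = −0.3.
Solving gives a = 0.14485, b = −0.53865.
Then c = 424.1 − a·106 − b·47 = 434.06.
At (789, 459): z_contact = 114.29 − 247.24 + 434.06 = 301.11 m.
Depth below ground = 452.9 − 301.11 = 151.8 m.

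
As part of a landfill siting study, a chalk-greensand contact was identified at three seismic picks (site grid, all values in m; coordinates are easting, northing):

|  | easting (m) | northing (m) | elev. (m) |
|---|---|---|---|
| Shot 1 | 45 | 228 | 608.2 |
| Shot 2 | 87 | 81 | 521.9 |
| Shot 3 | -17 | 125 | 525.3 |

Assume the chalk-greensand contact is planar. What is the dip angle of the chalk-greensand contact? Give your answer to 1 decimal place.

Two edge vectors: Shot 1→Shot 2 = (42, -147, -86.3), Shot 1→Shot 3 = (-62, -103, -82.9).
Normal n = (Shot 1→Shot 2) × (Shot 1→Shot 3) = (3297.4, 8832.4, -13440).
So ∂z/∂easting = −n_x/n_z = 0.24534 and ∂z/∂northing = −n_y/n_z = 0.65717.
Gradient magnitude |∇z| = √(a² + b²) = √(0.06019 + 0.43188) = 0.70148.
True dip = arctan(0.70148) = 35.0°, dipping toward SSW (azimuth ≈ 200°).

35.0°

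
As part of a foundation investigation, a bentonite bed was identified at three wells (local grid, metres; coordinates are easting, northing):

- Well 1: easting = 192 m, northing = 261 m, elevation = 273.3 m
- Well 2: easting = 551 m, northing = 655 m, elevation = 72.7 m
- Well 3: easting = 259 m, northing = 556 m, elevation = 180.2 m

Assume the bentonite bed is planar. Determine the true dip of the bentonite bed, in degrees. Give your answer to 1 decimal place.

Two edge vectors: Well 1→Well 2 = (359, 394, -200.6), Well 1→Well 3 = (67, 295, -93.1).
Normal n = (Well 1→Well 2) × (Well 1→Well 3) = (22495.6, 19982.7, 79507).
So ∂z/∂easting = −n_x/n_z = −0.28294 and ∂z/∂northing = −n_y/n_z = −0.25133.
Gradient magnitude |∇z| = √(a² + b²) = √(0.08005 + 0.06317) = 0.37845.
True dip = arctan(0.37845) = 20.7°, dipping toward NE (azimuth ≈ 048°).

20.7°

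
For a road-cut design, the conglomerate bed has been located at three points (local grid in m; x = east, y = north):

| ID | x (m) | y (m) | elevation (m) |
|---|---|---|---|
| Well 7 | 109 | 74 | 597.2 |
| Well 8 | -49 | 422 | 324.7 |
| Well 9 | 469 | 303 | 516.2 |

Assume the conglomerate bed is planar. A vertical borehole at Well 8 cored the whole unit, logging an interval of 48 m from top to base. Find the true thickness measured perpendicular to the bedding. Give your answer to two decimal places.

38.98 m

Let the plane be z = a·x + b·y + c.
Well 8−Well 7: −158a + 348b = −272.5;  Well 9−Well 7: 360a + 229b = −81.
Solving gives a = 0.21190, b = −0.68684.
|∇z| = √(a²+b²) = 0.71878, so dip δ = arctan(0.71878) = 35.71°.
True thickness = vertical thickness × cos δ = 48 × cos 35.71° = 38.98 m.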